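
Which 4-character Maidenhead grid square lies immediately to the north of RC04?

Latitude square 4; +1 → 5.
The longitude characters are unchanged.

RC05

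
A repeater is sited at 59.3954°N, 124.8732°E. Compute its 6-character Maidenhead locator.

PO29kj

Offset from 180°W / 90°S: lon 304.8732°, lat 149.3954°.
Field (20°×10°, letters A–R): lon ⌊304.8732/20⌋ = 15 → P; lat ⌊149.3954/10⌋ = 14 → O.
Square (2°×1°, digits 0–9): lon ⌊4.8732/2⌋ = 2; lat ⌊9.3954/1⌋ = 9.
Subsquare (5′×2.5′, letters a–x): lon ⌊0.8732/0.0833333⌋ = 10 → k; lat ⌊0.3954/0.0416667⌋ = 9 → j.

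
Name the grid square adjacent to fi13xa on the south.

FI12xx

Latitude subsquare a = 0; −1 → -1, wraps to 23 = x, carry into square.
Latitude square 3; −1 → 2.
The longitude characters are unchanged.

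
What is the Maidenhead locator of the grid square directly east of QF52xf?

QF62af

Longitude subsquare x = 23; +1 → 24, wraps to 0 = a, carry into square.
Longitude square 5; +1 → 6.
The latitude characters are unchanged.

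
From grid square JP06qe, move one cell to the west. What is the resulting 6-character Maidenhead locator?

Longitude subsquare q = 16; −1 → 15 = p.
The latitude characters are unchanged.

JP06pe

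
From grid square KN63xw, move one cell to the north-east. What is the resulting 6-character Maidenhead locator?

Longitude subsquare x = 23; +1 → 24, wraps to 0 = a, carry into square.
Longitude square 6; +1 → 7.
Latitude subsquare w = 22; +1 → 23 = x.

KN73ax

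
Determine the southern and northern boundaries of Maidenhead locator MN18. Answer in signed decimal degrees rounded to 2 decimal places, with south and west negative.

Field M=12, N=13: +12·20° lon, +13·10° lat → SW at lon 60°, lat 40°.
Square 1, 8: +1·2° lon, +8·1° lat → SW at lon 62°, lat 48°.
Cell spans 2° lon × 1° lat.
south 48.00, north 49.00.

48.00, 49.00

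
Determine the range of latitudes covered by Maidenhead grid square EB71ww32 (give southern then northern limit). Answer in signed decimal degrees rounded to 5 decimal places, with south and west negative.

-78.07500, -78.07083

Field E=4, B=1: +4·20° lon, +1·10° lat → SW at lon -100°, lat -80°.
Square 7, 1: +7·2° lon, +1·1° lat → SW at lon -86°, lat -79°.
Subsquare w=22, w=22: +22·0.0833333° lon, +22·0.0416667° lat → SW at lon -84.1667°, lat -78.0833°.
Extended square 3, 2: +3·0.00833333° lon, +2·0.00416667° lat → SW at lon -84.1417°, lat -78.075°.
Cell spans 0.00833333° lon × 0.00416667° lat.
south -78.07500, north -78.07083.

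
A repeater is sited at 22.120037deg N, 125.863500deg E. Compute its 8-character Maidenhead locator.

Shift to the Maidenhead origin (180°W, 90°S): lon 305.86350, lat 112.12004.
Field: lon ⌊305.86350/20⌋ = 15 → P; lat ⌊112.12004/10⌋ = 11 → L.
Square: lon ⌊5.86350/2⌋ = 2; lat ⌊2.12004/1⌋ = 2.
Subsquare: lon ⌊1.86350/0.0833333⌋ = 22 → w; lat ⌊0.12004/0.0416667⌋ = 2 → c.
Extended square: lon ⌊0.03017/0.00833333⌋ = 3; lat ⌊0.03670/0.00416667⌋ = 8.

PL22wc38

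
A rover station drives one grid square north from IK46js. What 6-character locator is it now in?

IK46jt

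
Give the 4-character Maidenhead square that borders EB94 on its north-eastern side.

FB05

Longitude square 9; +1 → 10, wraps to 0, carry into field.
Longitude field E = 4; +1 → 5 = F.
Latitude square 4; +1 → 5.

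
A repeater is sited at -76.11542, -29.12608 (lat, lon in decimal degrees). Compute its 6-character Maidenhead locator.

HB53kv

Add 180° to longitude and 90° to latitude: 150.8739, 13.8846.
Field: lon ⌊150.8739/20⌋ = 7 → H; lat ⌊13.8846/10⌋ = 1 → B.
Square: lon ⌊10.8739/2⌋ = 5; lat ⌊3.8846/1⌋ = 3.
Subsquare: lon ⌊0.8739/0.0833333⌋ = 10 → k; lat ⌊0.8846/0.0416667⌋ = 21 → v.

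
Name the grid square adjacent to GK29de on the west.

Longitude subsquare d = 3; −1 → 2 = c.
The latitude characters are unchanged.

GK29ce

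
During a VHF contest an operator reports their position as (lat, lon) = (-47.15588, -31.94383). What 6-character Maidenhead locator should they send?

HE42au

Shift to the Maidenhead origin (180°W, 90°S): lon 148.0562, lat 42.8441.
Field (20°×10°, letters A–R): 148.0562/20 → 7 → H, 42.8441/10 → 4 → E; chars HE.
Square (2°×1°, digits 0–9): 8.0562/2 → 4, 2.8441/1 → 2; chars 42.
Subsquare (5′×2.5′, letters a–x): 0.0562/0.0833333 → 0 → a, 0.8441/0.0416667 → 20 → u; chars au.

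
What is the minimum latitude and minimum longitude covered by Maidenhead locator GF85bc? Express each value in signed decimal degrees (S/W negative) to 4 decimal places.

Field G=6, F=5: +6·20° lon, +5·10° lat → SW at lon -60°, lat -40°.
Square 8, 5: +8·2° lon, +5·1° lat → SW at lon -44°, lat -35°.
Subsquare b=1, c=2: +1·0.0833333° lon, +2·0.0416667° lat → SW at lon -43.9167°, lat -34.9167°.
latitude -34.9167, longitude -43.9167.

-34.9167, -43.9167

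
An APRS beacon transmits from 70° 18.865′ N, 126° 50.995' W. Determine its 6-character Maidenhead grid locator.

CQ60nh

Shift to the Maidenhead origin (180°W, 90°S): lon 53.1501, lat 160.3144.
Field: 53.1501/20 → 2 → C, 160.3144/10 → 16 → Q; chars CQ.
Square: 13.1501/2 → 6, 0.3144/1 → 0; chars 60.
Subsquare: 1.1501/0.0833333 → 13 → n, 0.3144/0.0416667 → 7 → h; chars nh.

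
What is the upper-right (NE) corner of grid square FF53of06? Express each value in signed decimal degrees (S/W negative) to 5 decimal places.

-36.76250, -68.82500

Field F=5, F=5: +5·20° lon, +5·10° lat → SW at lon -80°, lat -40°.
Square 5, 3: +5·2° lon, +3·1° lat → SW at lon -70°, lat -37°.
Subsquare o=14, f=5: +14·0.0833333° lon, +5·0.0416667° lat → SW at lon -68.8333°, lat -36.7917°.
Extended square 0, 6: +0·0.00833333° lon, +6·0.00416667° lat → SW at lon -68.8333°, lat -36.7667°.
Cell spans 0.00833333° lon × 0.00416667° lat. NE corner is SW corner plus one full cell.
latitude -36.76250, longitude -68.82500.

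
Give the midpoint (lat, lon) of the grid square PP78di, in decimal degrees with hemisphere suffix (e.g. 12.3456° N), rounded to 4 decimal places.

68.3542° N, 134.2917° E

Field P=15, P=15: +15·20° lon, +15·10° lat → SW at lon 120°, lat 60°.
Square 7, 8: +7·2° lon, +8·1° lat → SW at lon 134°, lat 68°.
Subsquare d=3, i=8: +3·0.0833333° lon, +8·0.0416667° lat → SW at lon 134.25°, lat 68.3333°.
Cell spans 0.0833333° lon × 0.0416667° lat. Centre is SW corner plus half of each.
latitude 68.3542° N, longitude 134.2917° E.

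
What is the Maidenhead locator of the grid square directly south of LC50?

Latitude square 0; −1 → -1, wraps to 9, carry into field.
Latitude field C = 2; −1 → 1 = B.
The longitude characters are unchanged.

LB59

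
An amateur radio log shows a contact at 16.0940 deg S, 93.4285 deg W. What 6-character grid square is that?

EH33gv

Add 180° to longitude and 90° to latitude: 86.5715, 73.9060.
Field: lon ⌊86.5715/20⌋ = 4 → E; lat ⌊73.9060/10⌋ = 7 → H.
Square: lon ⌊6.5715/2⌋ = 3; lat ⌊3.9060/1⌋ = 3.
Subsquare: lon ⌊0.5715/0.0833333⌋ = 6 → g; lat ⌊0.9060/0.0416667⌋ = 21 → v.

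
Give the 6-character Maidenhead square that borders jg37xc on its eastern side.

Longitude subsquare x = 23; +1 → 24, wraps to 0 = a, carry into square.
Longitude square 3; +1 → 4.
The latitude characters are unchanged.

JG47ac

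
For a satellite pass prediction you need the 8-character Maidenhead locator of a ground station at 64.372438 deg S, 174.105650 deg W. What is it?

Add 180° to longitude and 90° to latitude: 5.89435, 25.62756.
Field (20°×10°, letters A–R): 5.89435/20 → 0 → A, 25.62756/10 → 2 → C; chars AC.
Square (2°×1°, digits 0–9): 5.89435/2 → 2, 5.62756/1 → 5; chars 25.
Subsquare (5′×2.5′, letters a–x): 1.89435/0.0833333 → 22 → w, 0.62756/0.0416667 → 15 → p; chars wp.
Extended square (30″×15″, digits 0–9): 0.06102/0.00833333 → 7, 0.00256/0.00416667 → 0; chars 70.

AC25wp70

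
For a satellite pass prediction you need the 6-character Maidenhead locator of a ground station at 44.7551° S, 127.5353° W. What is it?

CE65ff

Add 180° to longitude and 90° to latitude: 52.4647, 45.2449.
Field: 52.4647/20 → 2 → C, 45.2449/10 → 4 → E; chars CE.
Square: 12.4647/2 → 6, 5.2449/1 → 5; chars 65.
Subsquare: 0.4647/0.0833333 → 5 → f, 0.2449/0.0416667 → 5 → f; chars ff.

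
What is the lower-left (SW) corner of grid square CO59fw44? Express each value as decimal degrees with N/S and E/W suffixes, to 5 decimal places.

Field C=2, O=14: +2·20° lon, +14·10° lat → SW at lon -140°, lat 50°.
Square 5, 9: +5·2° lon, +9·1° lat → SW at lon -130°, lat 59°.
Subsquare f=5, w=22: +5·0.0833333° lon, +22·0.0416667° lat → SW at lon -129.583°, lat 59.9167°.
Extended square 4, 4: +4·0.00833333° lon, +4·0.00416667° lat → SW at lon -129.55°, lat 59.9333°.
latitude 59.93333° N, longitude 129.55000° W.

59.93333° N, 129.55000° W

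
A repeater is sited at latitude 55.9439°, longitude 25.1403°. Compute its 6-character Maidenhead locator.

Offset from 180°W / 90°S: lon 205.1403°, lat 145.9439°.
Field: 205.1403/20 → 10 → K, 145.9439/10 → 14 → O; chars KO.
Square: 5.1403/2 → 2, 5.9439/1 → 5; chars 25.
Subsquare: 1.1403/0.0833333 → 13 → n, 0.9439/0.0416667 → 22 → w; chars nw.

KO25nw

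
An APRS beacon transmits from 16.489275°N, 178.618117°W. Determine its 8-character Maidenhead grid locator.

AK06ql57

Shift to the Maidenhead origin (180°W, 90°S): lon 1.38188, lat 106.48927.
Field: 1.38188/20 → 0 → A, 106.48927/10 → 10 → K; chars AK.
Square: 1.38188/2 → 0, 6.48927/1 → 6; chars 06.
Subsquare: 1.38188/0.0833333 → 16 → q, 0.48927/0.0416667 → 11 → l; chars ql.
Extended square: 0.04855/0.00833333 → 5, 0.03094/0.00416667 → 7; chars 57.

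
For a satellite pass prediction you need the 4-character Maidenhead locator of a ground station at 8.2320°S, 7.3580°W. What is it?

II61

Offset from 180°W / 90°S: lon 172.64°, lat 81.77°.
Field (20°×10°, letters A–R): 172.64/20 → 8 → I, 81.77/10 → 8 → I; chars II.
Square (2°×1°, digits 0–9): 12.64/2 → 6, 1.77/1 → 1; chars 61.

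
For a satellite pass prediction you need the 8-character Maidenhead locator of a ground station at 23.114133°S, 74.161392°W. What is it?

Add 180° to longitude and 90° to latitude: 105.83861, 66.88587.
Field: 105.83861/20 → 5 → F, 66.88587/10 → 6 → G; chars FG.
Square: 5.83861/2 → 2, 6.88587/1 → 6; chars 26.
Subsquare: 1.83861/0.0833333 → 22 → w, 0.88587/0.0416667 → 21 → v; chars wv.
Extended square: 0.00527/0.00833333 → 0, 0.01087/0.00416667 → 2; chars 02.

FG26wv02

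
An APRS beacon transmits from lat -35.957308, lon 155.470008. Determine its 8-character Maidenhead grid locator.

QF74rb60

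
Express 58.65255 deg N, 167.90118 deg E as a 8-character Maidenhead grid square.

Shift to the Maidenhead origin (180°W, 90°S): lon 347.90118, lat 148.65255.
Field: 347.90118/20 → 17 → R, 148.65255/10 → 14 → O; chars RO.
Square: 7.90118/2 → 3, 8.65255/1 → 8; chars 38.
Subsquare: 1.90118/0.0833333 → 22 → w, 0.65255/0.0416667 → 15 → p; chars wp.
Extended square: 0.06785/0.00833333 → 8, 0.02755/0.00416667 → 6; chars 86.

RO38wp86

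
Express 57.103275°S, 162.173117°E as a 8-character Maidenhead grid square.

RD12cv05

Shift to the Maidenhead origin (180°W, 90°S): lon 342.17312, lat 32.89673.
Field: 342.17312/20 → 17 → R, 32.89673/10 → 3 → D; chars RD.
Square: 2.17312/2 → 1, 2.89673/1 → 2; chars 12.
Subsquare: 0.17312/0.0833333 → 2 → c, 0.89673/0.0416667 → 21 → v; chars cv.
Extended square: 0.00645/0.00833333 → 0, 0.02173/0.00416667 → 5; chars 05.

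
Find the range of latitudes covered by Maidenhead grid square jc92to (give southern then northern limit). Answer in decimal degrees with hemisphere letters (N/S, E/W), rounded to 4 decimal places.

67.4167° S, 67.3750° S

Field J=9, C=2: +9·20° lon, +2·10° lat → SW at lon 0°, lat -70°.
Square 9, 2: +9·2° lon, +2·1° lat → SW at lon 18°, lat -68°.
Subsquare t=19, o=14: +19·0.0833333° lon, +14·0.0416667° lat → SW at lon 19.5833°, lat -67.4167°.
Cell spans 0.0833333° lon × 0.0416667° lat.
south 67.4167° S, north 67.3750° S.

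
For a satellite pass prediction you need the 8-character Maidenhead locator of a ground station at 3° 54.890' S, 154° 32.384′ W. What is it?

Offset from 180°W / 90°S: lon 25.46027°, lat 86.08517°.
Field: 25.46027/20 → 1 → B, 86.08517/10 → 8 → I; chars BI.
Square: 5.46027/2 → 2, 6.08517/1 → 6; chars 26.
Subsquare: 1.46027/0.0833333 → 17 → r, 0.08517/0.0416667 → 2 → c; chars rc.
Extended square: 0.04360/0.00833333 → 5, 0.00183/0.00416667 → 0; chars 50.

BI26rc50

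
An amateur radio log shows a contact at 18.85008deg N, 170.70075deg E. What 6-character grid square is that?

Add 180° to longitude and 90° to latitude: 350.7007, 108.8501.
Field: lon ⌊350.7007/20⌋ = 17 → R; lat ⌊108.8501/10⌋ = 10 → K.
Square: lon ⌊10.7007/2⌋ = 5; lat ⌊8.8501/1⌋ = 8.
Subsquare: lon ⌊0.7007/0.0833333⌋ = 8 → i; lat ⌊0.8501/0.0416667⌋ = 20 → u.

RK58iu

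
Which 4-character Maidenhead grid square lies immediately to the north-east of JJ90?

KJ01

Longitude square 9; +1 → 10, wraps to 0, carry into field.
Longitude field J = 9; +1 → 10 = K.
Latitude square 0; +1 → 1.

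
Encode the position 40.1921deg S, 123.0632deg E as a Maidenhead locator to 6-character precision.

PE19mt

Offset from 180°W / 90°S: lon 303.0632°, lat 49.8079°.
Field: 303.0632/20 → 15 → P, 49.8079/10 → 4 → E; chars PE.
Square: 3.0632/2 → 1, 9.8079/1 → 9; chars 19.
Subsquare: 1.0632/0.0833333 → 12 → m, 0.8079/0.0416667 → 19 → t; chars mt.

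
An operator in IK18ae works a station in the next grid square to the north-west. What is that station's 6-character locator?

Longitude subsquare a = 0; −1 → -1, wraps to 23 = x, carry into square.
Longitude square 1; −1 → 0.
Latitude subsquare e = 4; +1 → 5 = f.

IK08xf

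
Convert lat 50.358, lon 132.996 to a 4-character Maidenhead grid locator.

PO60

Shift to the Maidenhead origin (180°W, 90°S): lon 313.00, lat 140.36.
Field: lon ⌊313.00/20⌋ = 15 → P; lat ⌊140.36/10⌋ = 14 → O.
Square: lon ⌊13.00/2⌋ = 6; lat ⌊0.36/1⌋ = 0.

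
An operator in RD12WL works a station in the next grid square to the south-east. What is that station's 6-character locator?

Longitude subsquare w = 22; +1 → 23 = x.
Latitude subsquare l = 11; −1 → 10 = k.

RD12xk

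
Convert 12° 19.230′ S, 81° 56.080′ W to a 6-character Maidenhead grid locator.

EH97aq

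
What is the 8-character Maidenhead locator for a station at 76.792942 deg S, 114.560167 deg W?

Add 180° to longitude and 90° to latitude: 65.43983, 13.20706.
Field: lon ⌊65.43983/20⌋ = 3 → D; lat ⌊13.20706/10⌋ = 1 → B.
Square: lon ⌊5.43983/2⌋ = 2; lat ⌊3.20706/1⌋ = 3.
Subsquare: lon ⌊1.43983/0.0833333⌋ = 17 → r; lat ⌊0.20706/0.0416667⌋ = 4 → e.
Extended square: lon ⌊0.02317/0.00833333⌋ = 2; lat ⌊0.04039/0.00416667⌋ = 9.

DB23re29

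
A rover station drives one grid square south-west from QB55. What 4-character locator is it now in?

QB44

Longitude square 5; −1 → 4.
Latitude square 5; −1 → 4.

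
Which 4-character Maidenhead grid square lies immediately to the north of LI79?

LJ70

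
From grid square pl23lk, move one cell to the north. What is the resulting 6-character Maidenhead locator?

PL23ll

Latitude subsquare k = 10; +1 → 11 = l.
The longitude characters are unchanged.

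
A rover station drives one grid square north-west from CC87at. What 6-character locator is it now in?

CC77xu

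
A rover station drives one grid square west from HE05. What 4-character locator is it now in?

GE95

Longitude square 0; −1 → -1, wraps to 9, carry into field.
Longitude field H = 7; −1 → 6 = G.
The latitude characters are unchanged.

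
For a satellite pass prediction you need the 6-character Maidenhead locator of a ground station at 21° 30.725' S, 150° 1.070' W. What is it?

Add 180° to longitude and 90° to latitude: 29.9822, 68.4879.
Field: 29.9822/20 → 1 → B, 68.4879/10 → 6 → G; chars BG.
Square: 9.9822/2 → 4, 8.4879/1 → 8; chars 48.
Subsquare: 1.9822/0.0833333 → 23 → x, 0.4879/0.0416667 → 11 → l; chars xl.

BG48xl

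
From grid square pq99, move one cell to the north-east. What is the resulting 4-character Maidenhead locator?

QR00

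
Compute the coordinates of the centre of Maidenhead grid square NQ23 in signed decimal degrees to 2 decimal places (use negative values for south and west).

73.50, 85.00

Field N=13, Q=16: +13·20° lon, +16·10° lat → SW at lon 80°, lat 70°.
Square 2, 3: +2·2° lon, +3·1° lat → SW at lon 84°, lat 73°.
Cell spans 2° lon × 1° lat. Centre is SW corner plus half of each.
latitude 73.50, longitude 85.00.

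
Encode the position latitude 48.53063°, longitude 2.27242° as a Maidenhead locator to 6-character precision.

JN18dm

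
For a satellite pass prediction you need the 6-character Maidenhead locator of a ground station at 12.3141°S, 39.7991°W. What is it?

HH07cq

Add 180° to longitude and 90° to latitude: 140.2009, 77.6859.
Field: lon ⌊140.2009/20⌋ = 7 → H; lat ⌊77.6859/10⌋ = 7 → H.
Square: lon ⌊0.2009/2⌋ = 0; lat ⌊7.6859/1⌋ = 7.
Subsquare: lon ⌊0.2009/0.0833333⌋ = 2 → c; lat ⌊0.6859/0.0416667⌋ = 16 → q.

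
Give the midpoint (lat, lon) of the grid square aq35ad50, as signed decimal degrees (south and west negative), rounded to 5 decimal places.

Field A=0, Q=16: +0·20° lon, +16·10° lat → SW at lon -180°, lat 70°.
Square 3, 5: +3·2° lon, +5·1° lat → SW at lon -174°, lat 75°.
Subsquare a=0, d=3: +0·0.0833333° lon, +3·0.0416667° lat → SW at lon -174°, lat 75.125°.
Extended square 5, 0: +5·0.00833333° lon, +0·0.00416667° lat → SW at lon -173.958°, lat 75.125°.
Cell spans 0.00833333° lon × 0.00416667° lat. Centre is SW corner plus half of each.
latitude 75.12708, longitude -173.95417.

75.12708, -173.95417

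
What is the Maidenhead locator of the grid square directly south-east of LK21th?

Longitude subsquare t = 19; +1 → 20 = u.
Latitude subsquare h = 7; −1 → 6 = g.

LK21ug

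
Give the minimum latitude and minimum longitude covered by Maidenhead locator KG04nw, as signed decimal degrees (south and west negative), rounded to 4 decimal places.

Field K=10, G=6: +10·20° lon, +6·10° lat → SW at lon 20°, lat -30°.
Square 0, 4: +0·2° lon, +4·1° lat → SW at lon 20°, lat -26°.
Subsquare n=13, w=22: +13·0.0833333° lon, +22·0.0416667° lat → SW at lon 21.0833°, lat -25.0833°.
latitude -25.0833, longitude 21.0833.

-25.0833, 21.0833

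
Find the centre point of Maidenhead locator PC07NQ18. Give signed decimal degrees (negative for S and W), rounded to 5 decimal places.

-62.29792, 121.09583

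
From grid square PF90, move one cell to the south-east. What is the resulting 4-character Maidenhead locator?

QE09

Longitude square 9; +1 → 10, wraps to 0, carry into field.
Longitude field P = 15; +1 → 16 = Q.
Latitude square 0; −1 → -1, wraps to 9, carry into field.
Latitude field F = 5; −1 → 4 = E.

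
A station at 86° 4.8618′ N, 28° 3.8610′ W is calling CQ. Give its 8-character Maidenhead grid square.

Add 180° to longitude and 90° to latitude: 151.93565, 176.08103.
Field: 151.93565/20 → 7 → H, 176.08103/10 → 17 → R; chars HR.
Square: 11.93565/2 → 5, 6.08103/1 → 6; chars 56.
Subsquare: 1.93565/0.0833333 → 23 → x, 0.08103/0.0416667 → 1 → b; chars xb.
Extended square: 0.01898/0.00833333 → 2, 0.03936/0.00416667 → 9; chars 29.

HR56xb29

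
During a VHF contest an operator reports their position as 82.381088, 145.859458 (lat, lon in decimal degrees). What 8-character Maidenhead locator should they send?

QR22wj31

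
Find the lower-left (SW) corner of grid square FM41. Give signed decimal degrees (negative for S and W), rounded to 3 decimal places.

31.000, -72.000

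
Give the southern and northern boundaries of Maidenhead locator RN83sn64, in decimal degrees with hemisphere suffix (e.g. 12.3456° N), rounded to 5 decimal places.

43.55833° N, 43.56250° N

Field R=17, N=13: +17·20° lon, +13·10° lat → SW at lon 160°, lat 40°.
Square 8, 3: +8·2° lon, +3·1° lat → SW at lon 176°, lat 43°.
Subsquare s=18, n=13: +18·0.0833333° lon, +13·0.0416667° lat → SW at lon 177.5°, lat 43.5417°.
Extended square 6, 4: +6·0.00833333° lon, +4·0.00416667° lat → SW at lon 177.55°, lat 43.5583°.
Cell spans 0.00833333° lon × 0.00416667° lat.
south 43.55833° N, north 43.56250° N.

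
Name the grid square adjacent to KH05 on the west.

Longitude square 0; −1 → -1, wraps to 9, carry into field.
Longitude field K = 10; −1 → 9 = J.
The latitude characters are unchanged.

JH95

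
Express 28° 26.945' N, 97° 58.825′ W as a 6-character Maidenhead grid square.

Shift to the Maidenhead origin (180°W, 90°S): lon 82.0196, lat 118.4491.
Field: lon ⌊82.0196/20⌋ = 4 → E; lat ⌊118.4491/10⌋ = 11 → L.
Square: lon ⌊2.0196/2⌋ = 1; lat ⌊8.4491/1⌋ = 8.
Subsquare: lon ⌊0.0196/0.0833333⌋ = 0 → a; lat ⌊0.4491/0.0416667⌋ = 10 → k.

EL18ak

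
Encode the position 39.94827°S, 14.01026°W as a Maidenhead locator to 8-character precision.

IF20xb82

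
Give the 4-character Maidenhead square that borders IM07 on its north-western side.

Longitude square 0; −1 → -1, wraps to 9, carry into field.
Longitude field I = 8; −1 → 7 = H.
Latitude square 7; +1 → 8.

HM98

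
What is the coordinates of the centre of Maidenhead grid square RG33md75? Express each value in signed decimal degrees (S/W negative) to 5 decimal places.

-26.85208, 167.06250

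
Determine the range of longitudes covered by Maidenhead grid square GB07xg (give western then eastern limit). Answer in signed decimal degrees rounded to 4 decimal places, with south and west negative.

Field G=6, B=1: +6·20° lon, +1·10° lat → SW at lon -60°, lat -80°.
Square 0, 7: +0·2° lon, +7·1° lat → SW at lon -60°, lat -73°.
Subsquare x=23, g=6: +23·0.0833333° lon, +6·0.0416667° lat → SW at lon -58.0833°, lat -72.75°.
Cell spans 0.0833333° lon × 0.0416667° lat.
west -58.0833, east -58.0000.

-58.0833, -58.0000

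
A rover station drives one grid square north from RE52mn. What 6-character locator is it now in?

Latitude subsquare n = 13; +1 → 14 = o.
The longitude characters are unchanged.

RE52mo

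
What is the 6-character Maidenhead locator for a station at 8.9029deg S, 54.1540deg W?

GI21wc

Shift to the Maidenhead origin (180°W, 90°S): lon 125.8460, lat 81.0971.
Field (20°×10°, letters A–R): lon ⌊125.8460/20⌋ = 6 → G; lat ⌊81.0971/10⌋ = 8 → I.
Square (2°×1°, digits 0–9): lon ⌊5.8460/2⌋ = 2; lat ⌊1.0971/1⌋ = 1.
Subsquare (5′×2.5′, letters a–x): lon ⌊1.8460/0.0833333⌋ = 22 → w; lat ⌊0.0971/0.0416667⌋ = 2 → c.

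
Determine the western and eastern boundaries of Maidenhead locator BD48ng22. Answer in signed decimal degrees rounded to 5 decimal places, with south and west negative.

Field B=1, D=3: +1·20° lon, +3·10° lat → SW at lon -160°, lat -60°.
Square 4, 8: +4·2° lon, +8·1° lat → SW at lon -152°, lat -52°.
Subsquare n=13, g=6: +13·0.0833333° lon, +6·0.0416667° lat → SW at lon -150.917°, lat -51.75°.
Extended square 2, 2: +2·0.00833333° lon, +2·0.00416667° lat → SW at lon -150.9°, lat -51.7417°.
Cell spans 0.00833333° lon × 0.00416667° lat.
west -150.90000, east -150.89167.

-150.90000, -150.89167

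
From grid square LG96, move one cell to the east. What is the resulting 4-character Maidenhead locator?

Longitude square 9; +1 → 10, wraps to 0, carry into field.
Longitude field L = 11; +1 → 12 = M.
The latitude characters are unchanged.

MG06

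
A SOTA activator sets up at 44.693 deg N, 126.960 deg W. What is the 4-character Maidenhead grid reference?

CN64

Add 180° to longitude and 90° to latitude: 53.04, 134.69.
Field (20°×10°, letters A–R): lon ⌊53.04/20⌋ = 2 → C; lat ⌊134.69/10⌋ = 13 → N.
Square (2°×1°, digits 0–9): lon ⌊13.04/2⌋ = 6; lat ⌊4.69/1⌋ = 4.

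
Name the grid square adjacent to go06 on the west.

Longitude square 0; −1 → -1, wraps to 9, carry into field.
Longitude field G = 6; −1 → 5 = F.
The latitude characters are unchanged.

FO96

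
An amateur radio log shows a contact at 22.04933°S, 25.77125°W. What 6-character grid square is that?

HG77cw

Shift to the Maidenhead origin (180°W, 90°S): lon 154.2287, lat 67.9507.
Field (20°×10°, letters A–R): 154.2287/20 → 7 → H, 67.9507/10 → 6 → G; chars HG.
Square (2°×1°, digits 0–9): 14.2287/2 → 7, 7.9507/1 → 7; chars 77.
Subsquare (5′×2.5′, letters a–x): 0.2287/0.0833333 → 2 → c, 0.9507/0.0416667 → 22 → w; chars cw.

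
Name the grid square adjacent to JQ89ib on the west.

Longitude subsquare i = 8; −1 → 7 = h.
The latitude characters are unchanged.

JQ89hb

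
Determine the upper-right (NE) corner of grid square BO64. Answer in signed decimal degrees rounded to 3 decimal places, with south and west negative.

55.000, -146.000

Field B=1, O=14: +1·20° lon, +14·10° lat → SW at lon -160°, lat 50°.
Square 6, 4: +6·2° lon, +4·1° lat → SW at lon -148°, lat 54°.
Cell spans 2° lon × 1° lat. NE corner is SW corner plus one full cell.
latitude 55.000, longitude -146.000.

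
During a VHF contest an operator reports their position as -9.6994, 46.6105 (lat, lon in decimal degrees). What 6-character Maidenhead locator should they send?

LI30hh

Add 180° to longitude and 90° to latitude: 226.6105, 80.3006.
Field: 226.6105/20 → 11 → L, 80.3006/10 → 8 → I; chars LI.
Square: 6.6105/2 → 3, 0.3006/1 → 0; chars 30.
Subsquare: 0.6105/0.0833333 → 7 → h, 0.3006/0.0416667 → 7 → h; chars hh.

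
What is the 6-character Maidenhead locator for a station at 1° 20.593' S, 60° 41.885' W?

Offset from 180°W / 90°S: lon 119.3019°, lat 88.6568°.
Field (20°×10°, letters A–R): lon ⌊119.3019/20⌋ = 5 → F; lat ⌊88.6568/10⌋ = 8 → I.
Square (2°×1°, digits 0–9): lon ⌊19.3019/2⌋ = 9; lat ⌊8.6568/1⌋ = 8.
Subsquare (5′×2.5′, letters a–x): lon ⌊1.3019/0.0833333⌋ = 15 → p; lat ⌊0.6568/0.0416667⌋ = 15 → p.

FI98pp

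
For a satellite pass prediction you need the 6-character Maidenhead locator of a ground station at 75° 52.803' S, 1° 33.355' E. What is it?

Offset from 180°W / 90°S: lon 181.5559°, lat 14.1200°.
Field (20°×10°, letters A–R): lon ⌊181.5559/20⌋ = 9 → J; lat ⌊14.1200/10⌋ = 1 → B.
Square (2°×1°, digits 0–9): lon ⌊1.5559/2⌋ = 0; lat ⌊4.1200/1⌋ = 4.
Subsquare (5′×2.5′, letters a–x): lon ⌊1.5559/0.0833333⌋ = 18 → s; lat ⌊0.1200/0.0416667⌋ = 2 → c.

JB04sc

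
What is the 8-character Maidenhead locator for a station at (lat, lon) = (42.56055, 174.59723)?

Offset from 180°W / 90°S: lon 354.59723°, lat 132.56055°.
Field: 354.59723/20 → 17 → R, 132.56055/10 → 13 → N; chars RN.
Square: 14.59723/2 → 7, 2.56055/1 → 2; chars 72.
Subsquare: 0.59723/0.0833333 → 7 → h, 0.56055/0.0416667 → 13 → n; chars hn.
Extended square: 0.01390/0.00833333 → 1, 0.01888/0.00416667 → 4; chars 14.

RN72hn14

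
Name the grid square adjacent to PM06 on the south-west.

OM95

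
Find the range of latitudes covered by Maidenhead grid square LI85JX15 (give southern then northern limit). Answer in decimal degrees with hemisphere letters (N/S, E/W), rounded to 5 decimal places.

4.02083° S, 4.01667° S

Field L=11, I=8: +11·20° lon, +8·10° lat → SW at lon 40°, lat -10°.
Square 8, 5: +8·2° lon, +5·1° lat → SW at lon 56°, lat -5°.
Subsquare j=9, x=23: +9·0.0833333° lon, +23·0.0416667° lat → SW at lon 56.75°, lat -4.04167°.
Extended square 1, 5: +1·0.00833333° lon, +5·0.00416667° lat → SW at lon 56.7583°, lat -4.02083°.
Cell spans 0.00833333° lon × 0.00416667° lat.
south 4.02083° S, north 4.01667° S.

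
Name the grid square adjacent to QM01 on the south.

Latitude square 1; −1 → 0.
The longitude characters are unchanged.

QM00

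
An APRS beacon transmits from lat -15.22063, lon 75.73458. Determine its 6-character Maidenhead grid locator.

MH74us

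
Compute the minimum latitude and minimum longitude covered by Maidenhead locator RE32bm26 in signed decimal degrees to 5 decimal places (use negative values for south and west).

-47.47500, 166.10000

Field R=17, E=4: +17·20° lon, +4·10° lat → SW at lon 160°, lat -50°.
Square 3, 2: +3·2° lon, +2·1° lat → SW at lon 166°, lat -48°.
Subsquare b=1, m=12: +1·0.0833333° lon, +12·0.0416667° lat → SW at lon 166.083°, lat -47.5°.
Extended square 2, 6: +2·0.00833333° lon, +6·0.00416667° lat → SW at lon 166.1°, lat -47.475°.
latitude -47.47500, longitude 166.10000.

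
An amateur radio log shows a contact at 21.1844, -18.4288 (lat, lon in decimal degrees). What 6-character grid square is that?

IL01se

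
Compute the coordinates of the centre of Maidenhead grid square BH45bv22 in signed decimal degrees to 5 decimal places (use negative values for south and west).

-14.11458, -151.89583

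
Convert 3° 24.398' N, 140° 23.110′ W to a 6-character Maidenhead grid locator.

Offset from 180°W / 90°S: lon 39.6148°, lat 93.4066°.
Field: 39.6148/20 → 1 → B, 93.4066/10 → 9 → J; chars BJ.
Square: 19.6148/2 → 9, 3.4066/1 → 3; chars 93.
Subsquare: 1.6148/0.0833333 → 19 → t, 0.4066/0.0416667 → 9 → j; chars tj.

BJ93tj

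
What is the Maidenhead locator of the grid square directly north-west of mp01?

LP92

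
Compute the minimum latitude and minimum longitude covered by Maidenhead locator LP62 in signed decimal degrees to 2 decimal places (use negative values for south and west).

Field L=11, P=15: +11·20° lon, +15·10° lat → SW at lon 40°, lat 60°.
Square 6, 2: +6·2° lon, +2·1° lat → SW at lon 52°, lat 62°.
latitude 62.00, longitude 52.00.

62.00, 52.00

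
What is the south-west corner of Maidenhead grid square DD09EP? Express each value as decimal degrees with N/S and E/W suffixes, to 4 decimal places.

50.3750° S, 119.6667° W

Field D=3, D=3: +3·20° lon, +3·10° lat → SW at lon -120°, lat -60°.
Square 0, 9: +0·2° lon, +9·1° lat → SW at lon -120°, lat -51°.
Subsquare e=4, p=15: +4·0.0833333° lon, +15·0.0416667° lat → SW at lon -119.667°, lat -50.375°.
latitude 50.3750° S, longitude 119.6667° W.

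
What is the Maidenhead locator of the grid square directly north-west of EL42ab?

EL32xc

Longitude subsquare a = 0; −1 → -1, wraps to 23 = x, carry into square.
Longitude square 4; −1 → 3.
Latitude subsquare b = 1; +1 → 2 = c.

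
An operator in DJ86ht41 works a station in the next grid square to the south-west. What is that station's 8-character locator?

DJ86ht30

Longitude extended square 4; −1 → 3.
Latitude extended square 1; −1 → 0.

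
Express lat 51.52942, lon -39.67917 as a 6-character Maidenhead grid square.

HO01dm

Add 180° to longitude and 90° to latitude: 140.3208, 141.5294.
Field: lon ⌊140.3208/20⌋ = 7 → H; lat ⌊141.5294/10⌋ = 14 → O.
Square: lon ⌊0.3208/2⌋ = 0; lat ⌊1.5294/1⌋ = 1.
Subsquare: lon ⌊0.3208/0.0833333⌋ = 3 → d; lat ⌊0.5294/0.0416667⌋ = 12 → m.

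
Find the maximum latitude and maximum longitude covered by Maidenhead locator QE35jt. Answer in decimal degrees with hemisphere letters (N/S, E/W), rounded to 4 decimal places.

44.1667° S, 146.8333° E

Field Q=16, E=4: +16·20° lon, +4·10° lat → SW at lon 140°, lat -50°.
Square 3, 5: +3·2° lon, +5·1° lat → SW at lon 146°, lat -45°.
Subsquare j=9, t=19: +9·0.0833333° lon, +19·0.0416667° lat → SW at lon 146.75°, lat -44.2083°.
Cell spans 0.0833333° lon × 0.0416667° lat. NE corner is SW corner plus one full cell.
latitude 44.1667° S, longitude 146.8333° E.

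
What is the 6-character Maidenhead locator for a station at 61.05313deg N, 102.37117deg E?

OP11eb

Add 180° to longitude and 90° to latitude: 282.3712, 151.0531.
Field: 282.3712/20 → 14 → O, 151.0531/10 → 15 → P; chars OP.
Square: 2.3712/2 → 1, 1.0531/1 → 1; chars 11.
Subsquare: 0.3712/0.0833333 → 4 → e, 0.0531/0.0416667 → 1 → b; chars eb.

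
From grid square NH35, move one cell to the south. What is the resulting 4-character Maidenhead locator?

Latitude square 5; −1 → 4.
The longitude characters are unchanged.

NH34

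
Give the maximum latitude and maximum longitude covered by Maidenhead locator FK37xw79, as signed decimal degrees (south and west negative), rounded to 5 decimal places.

17.95833, -72.01667

Field F=5, K=10: +5·20° lon, +10·10° lat → SW at lon -80°, lat 10°.
Square 3, 7: +3·2° lon, +7·1° lat → SW at lon -74°, lat 17°.
Subsquare x=23, w=22: +23·0.0833333° lon, +22·0.0416667° lat → SW at lon -72.0833°, lat 17.9167°.
Extended square 7, 9: +7·0.00833333° lon, +9·0.00416667° lat → SW at lon -72.025°, lat 17.9542°.
Cell spans 0.00833333° lon × 0.00416667° lat. NE corner is SW corner plus one full cell.
latitude 17.95833, longitude -72.01667.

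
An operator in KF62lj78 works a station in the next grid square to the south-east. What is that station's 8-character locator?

KF62lj87

Longitude extended square 7; +1 → 8.
Latitude extended square 8; −1 → 7.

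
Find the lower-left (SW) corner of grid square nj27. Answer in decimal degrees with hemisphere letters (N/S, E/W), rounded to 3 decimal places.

7.000° N, 84.000° E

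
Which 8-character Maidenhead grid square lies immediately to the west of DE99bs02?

DE99as92

Longitude extended square 0; −1 → -1, wraps to 9, carry into subsquare.
Longitude subsquare b = 1; −1 → 0 = a.
The latitude characters are unchanged.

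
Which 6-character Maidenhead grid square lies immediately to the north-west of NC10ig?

Longitude subsquare i = 8; −1 → 7 = h.
Latitude subsquare g = 6; +1 → 7 = h.

NC10hh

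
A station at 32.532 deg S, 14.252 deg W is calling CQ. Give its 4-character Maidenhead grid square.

IF27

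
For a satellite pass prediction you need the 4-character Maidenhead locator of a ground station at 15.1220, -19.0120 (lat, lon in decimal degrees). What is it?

IK05

Add 180° to longitude and 90° to latitude: 160.99, 105.12.
Field: 160.99/20 → 8 → I, 105.12/10 → 10 → K; chars IK.
Square: 0.99/2 → 0, 5.12/1 → 5; chars 05.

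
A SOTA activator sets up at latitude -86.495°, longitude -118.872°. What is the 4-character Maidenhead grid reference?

DA03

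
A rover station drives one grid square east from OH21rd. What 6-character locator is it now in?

Longitude subsquare r = 17; +1 → 18 = s.
The latitude characters are unchanged.

OH21sd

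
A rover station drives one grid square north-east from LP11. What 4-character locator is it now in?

LP22

Longitude square 1; +1 → 2.
Latitude square 1; +1 → 2.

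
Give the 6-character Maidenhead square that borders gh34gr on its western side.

GH34fr

Longitude subsquare g = 6; −1 → 5 = f.
The latitude characters are unchanged.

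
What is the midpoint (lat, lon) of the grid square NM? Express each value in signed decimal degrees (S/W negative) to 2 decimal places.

35.00, 90.00

Field N=13, M=12: +13·20° lon, +12·10° lat → SW at lon 80°, lat 30°.
Cell spans 20° lon × 10° lat. Centre is SW corner plus half of each.
latitude 35.00, longitude 90.00.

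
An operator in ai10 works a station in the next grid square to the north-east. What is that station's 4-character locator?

AI21

Longitude square 1; +1 → 2.
Latitude square 0; +1 → 1.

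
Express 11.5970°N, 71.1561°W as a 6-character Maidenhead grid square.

Shift to the Maidenhead origin (180°W, 90°S): lon 108.8439, lat 101.5970.
Field (20°×10°, letters A–R): lon ⌊108.8439/20⌋ = 5 → F; lat ⌊101.5970/10⌋ = 10 → K.
Square (2°×1°, digits 0–9): lon ⌊8.8439/2⌋ = 4; lat ⌊1.5970/1⌋ = 1.
Subsquare (5′×2.5′, letters a–x): lon ⌊0.8439/0.0833333⌋ = 10 → k; lat ⌊0.5970/0.0416667⌋ = 14 → o.

FK41ko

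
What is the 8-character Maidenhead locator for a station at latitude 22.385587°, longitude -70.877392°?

FL42nj42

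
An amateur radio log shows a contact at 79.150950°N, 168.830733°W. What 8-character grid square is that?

AQ59od06

Shift to the Maidenhead origin (180°W, 90°S): lon 11.16927, lat 169.15095.
Field: lon ⌊11.16927/20⌋ = 0 → A; lat ⌊169.15095/10⌋ = 16 → Q.
Square: lon ⌊11.16927/2⌋ = 5; lat ⌊9.15095/1⌋ = 9.
Subsquare: lon ⌊1.16927/0.0833333⌋ = 14 → o; lat ⌊0.15095/0.0416667⌋ = 3 → d.
Extended square: lon ⌊0.00260/0.00833333⌋ = 0; lat ⌊0.02595/0.00416667⌋ = 6.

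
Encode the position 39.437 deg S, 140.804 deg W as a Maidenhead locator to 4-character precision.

Offset from 180°W / 90°S: lon 39.20°, lat 50.56°.
Field: lon ⌊39.20/20⌋ = 1 → B; lat ⌊50.56/10⌋ = 5 → F.
Square: lon ⌊19.20/2⌋ = 9; lat ⌊0.56/1⌋ = 0.

BF90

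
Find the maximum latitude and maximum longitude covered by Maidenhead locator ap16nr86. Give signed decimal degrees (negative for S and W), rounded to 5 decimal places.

66.73750, -176.84167

Field A=0, P=15: +0·20° lon, +15·10° lat → SW at lon -180°, lat 60°.
Square 1, 6: +1·2° lon, +6·1° lat → SW at lon -178°, lat 66°.
Subsquare n=13, r=17: +13·0.0833333° lon, +17·0.0416667° lat → SW at lon -176.917°, lat 66.7083°.
Extended square 8, 6: +8·0.00833333° lon, +6·0.00416667° lat → SW at lon -176.85°, lat 66.7333°.
Cell spans 0.00833333° lon × 0.00416667° lat. NE corner is SW corner plus one full cell.
latitude 66.73750, longitude -176.84167.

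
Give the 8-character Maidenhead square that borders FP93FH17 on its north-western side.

FP93fh08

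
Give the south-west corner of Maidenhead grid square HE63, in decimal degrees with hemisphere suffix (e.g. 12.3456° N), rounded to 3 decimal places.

47.000° S, 28.000° W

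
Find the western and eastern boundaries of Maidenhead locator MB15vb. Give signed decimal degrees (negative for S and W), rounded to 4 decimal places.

63.7500, 63.8333

Field M=12, B=1: +12·20° lon, +1·10° lat → SW at lon 60°, lat -80°.
Square 1, 5: +1·2° lon, +5·1° lat → SW at lon 62°, lat -75°.
Subsquare v=21, b=1: +21·0.0833333° lon, +1·0.0416667° lat → SW at lon 63.75°, lat -74.9583°.
Cell spans 0.0833333° lon × 0.0416667° lat.
west 63.7500, east 63.8333.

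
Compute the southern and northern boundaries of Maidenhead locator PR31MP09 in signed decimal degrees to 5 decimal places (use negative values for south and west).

Field P=15, R=17: +15·20° lon, +17·10° lat → SW at lon 120°, lat 80°.
Square 3, 1: +3·2° lon, +1·1° lat → SW at lon 126°, lat 81°.
Subsquare m=12, p=15: +12·0.0833333° lon, +15·0.0416667° lat → SW at lon 127°, lat 81.625°.
Extended square 0, 9: +0·0.00833333° lon, +9·0.00416667° lat → SW at lon 127°, lat 81.6625°.
Cell spans 0.00833333° lon × 0.00416667° lat.
south 81.66250, north 81.66667.

81.66250, 81.66667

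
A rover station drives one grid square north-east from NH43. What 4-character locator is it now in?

NH54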